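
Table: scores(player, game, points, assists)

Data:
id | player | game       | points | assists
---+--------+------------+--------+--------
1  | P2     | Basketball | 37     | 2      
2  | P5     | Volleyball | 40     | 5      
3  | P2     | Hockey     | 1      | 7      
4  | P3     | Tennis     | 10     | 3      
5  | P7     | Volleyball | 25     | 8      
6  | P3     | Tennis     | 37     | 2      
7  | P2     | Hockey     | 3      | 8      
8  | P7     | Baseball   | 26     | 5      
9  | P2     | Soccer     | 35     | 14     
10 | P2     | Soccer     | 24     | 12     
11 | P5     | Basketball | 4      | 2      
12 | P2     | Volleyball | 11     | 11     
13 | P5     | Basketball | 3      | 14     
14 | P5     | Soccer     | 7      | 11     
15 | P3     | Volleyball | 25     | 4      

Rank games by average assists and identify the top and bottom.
SELECT game, AVG(assists)
FROM scores
GROUP BY game
ORDER BY AVG(assists)

All groups:
  Tennis: 2.50
  Baseball: 5.00
  Basketball: 6.00
  Volleyball: 7.00
  Hockey: 7.50
  Soccer: 12.33

Highest: Soccer (12.33)
Lowest: Tennis (2.50)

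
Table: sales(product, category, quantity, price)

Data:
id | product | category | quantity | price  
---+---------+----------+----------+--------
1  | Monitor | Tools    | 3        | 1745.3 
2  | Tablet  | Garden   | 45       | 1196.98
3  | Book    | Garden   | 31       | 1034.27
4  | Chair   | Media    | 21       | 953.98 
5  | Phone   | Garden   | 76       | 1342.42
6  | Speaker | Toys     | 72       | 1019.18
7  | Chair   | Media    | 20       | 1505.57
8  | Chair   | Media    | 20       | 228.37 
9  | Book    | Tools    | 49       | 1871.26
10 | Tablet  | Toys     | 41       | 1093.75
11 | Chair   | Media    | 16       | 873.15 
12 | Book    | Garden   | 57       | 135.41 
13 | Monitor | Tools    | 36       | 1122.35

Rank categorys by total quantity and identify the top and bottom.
SELECT category, SUM(quantity)
FROM sales
GROUP BY category
ORDER BY SUM(quantity)

All groups:
  Media: 77
  Tools: 88
  Toys: 113
  Garden: 209

Highest: Garden (209)
Lowest: Media (77)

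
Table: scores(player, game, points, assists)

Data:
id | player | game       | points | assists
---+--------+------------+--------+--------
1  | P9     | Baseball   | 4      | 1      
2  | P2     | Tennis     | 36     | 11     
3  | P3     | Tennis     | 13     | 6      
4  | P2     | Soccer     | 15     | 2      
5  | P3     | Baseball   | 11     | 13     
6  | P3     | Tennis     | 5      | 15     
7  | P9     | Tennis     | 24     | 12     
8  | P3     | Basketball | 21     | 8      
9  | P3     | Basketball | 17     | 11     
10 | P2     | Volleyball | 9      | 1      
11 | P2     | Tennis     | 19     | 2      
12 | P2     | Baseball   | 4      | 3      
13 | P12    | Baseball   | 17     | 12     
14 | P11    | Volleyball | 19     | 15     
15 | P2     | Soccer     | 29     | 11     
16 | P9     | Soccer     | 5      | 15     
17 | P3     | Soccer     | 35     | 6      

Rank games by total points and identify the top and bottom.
SELECT game, SUM(points)
FROM scores
GROUP BY game
ORDER BY SUM(points)

All groups:
  Volleyball: 28
  Baseball: 36
  Basketball: 38
  Soccer: 84
  Tennis: 97

Highest: Tennis (97)
Lowest: Volleyball (28)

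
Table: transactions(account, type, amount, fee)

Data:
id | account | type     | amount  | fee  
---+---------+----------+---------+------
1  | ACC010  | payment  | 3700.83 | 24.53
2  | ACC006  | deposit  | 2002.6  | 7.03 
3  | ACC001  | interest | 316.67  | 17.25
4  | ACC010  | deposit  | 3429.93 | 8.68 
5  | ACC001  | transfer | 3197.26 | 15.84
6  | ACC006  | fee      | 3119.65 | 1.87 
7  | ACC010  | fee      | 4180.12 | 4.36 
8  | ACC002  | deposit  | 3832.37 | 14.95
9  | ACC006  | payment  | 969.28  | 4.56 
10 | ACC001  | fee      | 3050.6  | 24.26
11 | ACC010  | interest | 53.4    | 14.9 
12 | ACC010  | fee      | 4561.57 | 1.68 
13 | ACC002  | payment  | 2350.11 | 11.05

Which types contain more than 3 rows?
SELECT type, COUNT(*) as cnt
FROM transactions
GROUP BY type
HAVING COUNT(*) > 3

Result:
  fee: 4

Note: HAVING filters groups after aggregation, WHERE filters rows before.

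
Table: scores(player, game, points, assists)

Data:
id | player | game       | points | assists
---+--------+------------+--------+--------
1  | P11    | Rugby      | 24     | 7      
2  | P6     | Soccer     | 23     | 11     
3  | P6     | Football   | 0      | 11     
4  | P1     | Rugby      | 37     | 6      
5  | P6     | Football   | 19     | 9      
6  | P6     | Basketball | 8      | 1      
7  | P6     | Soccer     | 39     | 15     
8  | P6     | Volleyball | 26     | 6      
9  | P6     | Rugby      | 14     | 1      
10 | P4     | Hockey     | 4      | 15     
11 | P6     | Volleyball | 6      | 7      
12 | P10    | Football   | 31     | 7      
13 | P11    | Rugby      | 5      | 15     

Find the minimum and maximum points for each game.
SELECT game, MIN(points), MAX(points)
FROM scores
GROUP BY game

Result:
  Basketball: min=8, max=8
  Football: min=0, max=31
  Hockey: min=4, max=4
  Rugby: min=5, max=37
  Soccer: min=23, max=39
  Volleyball: min=6, max=26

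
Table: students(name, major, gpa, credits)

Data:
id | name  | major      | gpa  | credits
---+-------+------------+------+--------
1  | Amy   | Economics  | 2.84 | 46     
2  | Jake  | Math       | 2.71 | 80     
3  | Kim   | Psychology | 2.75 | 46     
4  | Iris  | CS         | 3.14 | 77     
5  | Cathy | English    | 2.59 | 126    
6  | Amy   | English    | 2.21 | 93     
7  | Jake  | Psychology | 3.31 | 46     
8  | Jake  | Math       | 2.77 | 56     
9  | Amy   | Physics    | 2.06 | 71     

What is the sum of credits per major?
SELECT major, SUM(credits) as result
FROM students
GROUP BY major

Result:
  CS: 77
  Economics: 46
  English: 219
  Math: 136
  Physics: 71
  Psychology: 92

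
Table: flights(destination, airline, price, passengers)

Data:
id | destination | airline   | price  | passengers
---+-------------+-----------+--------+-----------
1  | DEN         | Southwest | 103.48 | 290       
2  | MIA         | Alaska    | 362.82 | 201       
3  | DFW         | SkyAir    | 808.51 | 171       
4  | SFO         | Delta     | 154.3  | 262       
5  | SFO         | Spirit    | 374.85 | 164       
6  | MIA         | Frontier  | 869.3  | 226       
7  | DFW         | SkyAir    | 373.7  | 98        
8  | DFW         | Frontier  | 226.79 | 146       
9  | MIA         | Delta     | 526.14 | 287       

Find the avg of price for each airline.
SELECT airline, AVG(price) as result
FROM flights
GROUP BY airline

Result:
  Alaska: 362.82
  Delta: 340.22
  Frontier: 548.05
  SkyAir: 591.11
  Southwest: 103.48
  Spirit: 374.85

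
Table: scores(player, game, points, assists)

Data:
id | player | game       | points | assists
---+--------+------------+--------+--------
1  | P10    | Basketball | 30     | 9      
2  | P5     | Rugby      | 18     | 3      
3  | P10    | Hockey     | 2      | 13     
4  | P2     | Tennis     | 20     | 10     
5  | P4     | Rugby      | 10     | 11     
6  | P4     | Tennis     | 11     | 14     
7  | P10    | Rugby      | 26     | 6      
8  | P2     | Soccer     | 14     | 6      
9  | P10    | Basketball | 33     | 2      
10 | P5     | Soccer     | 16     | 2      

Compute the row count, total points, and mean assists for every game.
SELECT game,
       COUNT(*) as cnt,
       SUM(points) as total_points,
       AVG(assists) as avg_assists
FROM scores
GROUP BY game

Result:
  Basketball: 2 records, 63 total points, 5.50 avg assists
  Hockey: 1 records, 2 total points, 13.00 avg assists
  Rugby: 3 records, 54 total points, 6.67 avg assists
  Soccer: 2 records, 30 total points, 4.00 avg assists
  Tennis: 2 records, 31 total points, 12.00 avg assists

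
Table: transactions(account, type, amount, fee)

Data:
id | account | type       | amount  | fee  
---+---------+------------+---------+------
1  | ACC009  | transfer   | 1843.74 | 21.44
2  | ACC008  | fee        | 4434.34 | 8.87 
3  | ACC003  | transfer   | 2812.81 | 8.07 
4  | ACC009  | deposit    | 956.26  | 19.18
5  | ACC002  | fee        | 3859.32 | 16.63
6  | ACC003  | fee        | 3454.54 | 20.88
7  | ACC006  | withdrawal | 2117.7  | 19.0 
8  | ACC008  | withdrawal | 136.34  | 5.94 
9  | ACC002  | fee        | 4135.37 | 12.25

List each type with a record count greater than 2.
SELECT type, COUNT(*) as cnt
FROM transactions
GROUP BY type
HAVING COUNT(*) > 2

Result:
  fee: 4

Note: HAVING filters groups after aggregation, WHERE filters rows before.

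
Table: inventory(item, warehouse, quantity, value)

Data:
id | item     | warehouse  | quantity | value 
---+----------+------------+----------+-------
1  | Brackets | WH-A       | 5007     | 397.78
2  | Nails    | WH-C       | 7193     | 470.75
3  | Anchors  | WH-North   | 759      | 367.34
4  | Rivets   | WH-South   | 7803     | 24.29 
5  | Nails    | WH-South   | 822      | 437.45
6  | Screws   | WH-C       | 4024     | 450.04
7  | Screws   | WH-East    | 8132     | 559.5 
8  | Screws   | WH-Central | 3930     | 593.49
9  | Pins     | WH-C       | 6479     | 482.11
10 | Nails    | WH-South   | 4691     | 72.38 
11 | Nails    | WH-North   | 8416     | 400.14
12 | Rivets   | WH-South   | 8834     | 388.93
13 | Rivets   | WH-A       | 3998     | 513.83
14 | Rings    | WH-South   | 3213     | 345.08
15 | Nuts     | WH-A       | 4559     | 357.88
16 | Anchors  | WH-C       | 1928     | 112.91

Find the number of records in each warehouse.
SELECT warehouse, COUNT(*) as count
FROM inventory
GROUP BY warehouse

Result:
  WH-A: 3
  WH-C: 4
  WH-Central: 1
  WH-East: 1
  WH-North: 2
  WH-South: 5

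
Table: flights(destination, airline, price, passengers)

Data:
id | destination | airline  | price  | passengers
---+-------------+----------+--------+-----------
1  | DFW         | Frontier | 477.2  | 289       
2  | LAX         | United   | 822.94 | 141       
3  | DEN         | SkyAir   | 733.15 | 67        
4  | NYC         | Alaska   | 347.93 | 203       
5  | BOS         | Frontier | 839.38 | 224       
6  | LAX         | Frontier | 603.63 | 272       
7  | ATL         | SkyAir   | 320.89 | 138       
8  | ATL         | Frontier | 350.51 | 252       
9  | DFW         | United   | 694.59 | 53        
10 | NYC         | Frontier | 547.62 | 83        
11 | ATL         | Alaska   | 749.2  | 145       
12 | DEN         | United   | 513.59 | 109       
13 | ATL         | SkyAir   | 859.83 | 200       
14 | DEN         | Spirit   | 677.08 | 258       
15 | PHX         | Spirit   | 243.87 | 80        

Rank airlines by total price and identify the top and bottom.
SELECT airline, SUM(price)
FROM flights
GROUP BY airline
ORDER BY SUM(price)

All groups:
  Spirit: 920.95
  Alaska: 1097.13
  SkyAir: 1913.87
  United: 2031.12
  Frontier: 2818.34

Highest: Frontier (2818.34)
Lowest: Spirit (920.95)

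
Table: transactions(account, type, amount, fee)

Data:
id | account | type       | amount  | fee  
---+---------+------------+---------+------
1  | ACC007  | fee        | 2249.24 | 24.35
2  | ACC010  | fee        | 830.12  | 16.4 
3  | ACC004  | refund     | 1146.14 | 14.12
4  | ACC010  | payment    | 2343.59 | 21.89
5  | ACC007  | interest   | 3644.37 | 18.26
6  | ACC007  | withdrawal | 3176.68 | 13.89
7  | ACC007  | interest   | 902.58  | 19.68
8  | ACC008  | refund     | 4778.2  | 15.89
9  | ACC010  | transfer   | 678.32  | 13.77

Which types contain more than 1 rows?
SELECT type, COUNT(*) as cnt
FROM transactions
GROUP BY type
HAVING COUNT(*) > 1

Result:
  fee: 2
  interest: 2
  refund: 2

Note: HAVING filters groups after aggregation, WHERE filters rows before.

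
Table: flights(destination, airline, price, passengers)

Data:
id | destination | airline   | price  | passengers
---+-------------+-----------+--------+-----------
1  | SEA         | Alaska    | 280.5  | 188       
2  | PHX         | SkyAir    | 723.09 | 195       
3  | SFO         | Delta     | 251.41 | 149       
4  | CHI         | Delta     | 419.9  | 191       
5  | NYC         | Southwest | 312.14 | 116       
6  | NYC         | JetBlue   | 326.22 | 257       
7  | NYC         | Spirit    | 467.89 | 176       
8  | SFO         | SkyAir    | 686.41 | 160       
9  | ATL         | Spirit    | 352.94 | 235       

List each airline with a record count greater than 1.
SELECT airline, COUNT(*) as cnt
FROM flights
GROUP BY airline
HAVING COUNT(*) > 1

Result:
  Delta: 2
  SkyAir: 2
  Spirit: 2

Note: HAVING filters groups after aggregation, WHERE filters rows before.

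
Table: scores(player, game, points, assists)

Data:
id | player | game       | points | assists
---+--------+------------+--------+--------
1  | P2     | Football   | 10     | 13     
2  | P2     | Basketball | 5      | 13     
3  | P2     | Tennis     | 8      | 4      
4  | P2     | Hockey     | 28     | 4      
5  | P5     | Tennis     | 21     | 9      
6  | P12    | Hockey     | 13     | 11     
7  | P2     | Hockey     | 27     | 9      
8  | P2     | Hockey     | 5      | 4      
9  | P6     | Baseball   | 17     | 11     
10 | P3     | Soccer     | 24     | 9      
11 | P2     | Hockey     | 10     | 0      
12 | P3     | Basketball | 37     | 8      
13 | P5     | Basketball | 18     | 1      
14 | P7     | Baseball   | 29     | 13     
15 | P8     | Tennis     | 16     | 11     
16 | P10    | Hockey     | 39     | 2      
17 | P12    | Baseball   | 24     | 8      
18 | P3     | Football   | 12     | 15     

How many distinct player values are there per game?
SELECT game, COUNT(DISTINCT player)
FROM scores
GROUP BY game

Result:
  Baseball: 3 distinct
  Basketball: 3 distinct
  Football: 2 distinct
  Hockey: 3 distinct
  Soccer: 1 distinct
  Tennis: 3 distinct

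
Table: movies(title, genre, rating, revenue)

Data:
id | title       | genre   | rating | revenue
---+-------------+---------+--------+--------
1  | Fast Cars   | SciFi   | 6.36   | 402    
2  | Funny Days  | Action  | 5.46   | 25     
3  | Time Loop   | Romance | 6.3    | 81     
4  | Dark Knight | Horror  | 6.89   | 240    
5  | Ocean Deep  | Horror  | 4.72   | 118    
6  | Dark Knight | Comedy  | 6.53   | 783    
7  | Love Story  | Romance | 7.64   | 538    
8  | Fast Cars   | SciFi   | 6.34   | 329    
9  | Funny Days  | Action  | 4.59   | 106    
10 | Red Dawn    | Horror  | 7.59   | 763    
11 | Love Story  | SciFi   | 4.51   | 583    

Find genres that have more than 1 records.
SELECT genre, COUNT(*) as cnt
FROM movies
GROUP BY genre
HAVING COUNT(*) > 1

Result:
  Action: 2
  Horror: 3
  Romance: 2
  SciFi: 3

Note: HAVING filters groups after aggregation, WHERE filters rows before.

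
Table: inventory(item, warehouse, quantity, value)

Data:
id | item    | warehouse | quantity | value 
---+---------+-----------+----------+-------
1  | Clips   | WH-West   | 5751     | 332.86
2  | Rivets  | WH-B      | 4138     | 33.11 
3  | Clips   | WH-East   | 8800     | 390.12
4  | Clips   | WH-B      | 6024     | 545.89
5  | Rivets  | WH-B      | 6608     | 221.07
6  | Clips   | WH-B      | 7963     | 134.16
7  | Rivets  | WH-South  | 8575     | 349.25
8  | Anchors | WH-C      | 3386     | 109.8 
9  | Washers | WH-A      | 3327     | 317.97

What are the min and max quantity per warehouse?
SELECT warehouse, MIN(quantity), MAX(quantity)
FROM inventory
GROUP BY warehouse

Result:
  WH-A: min=3327, max=3327
  WH-B: min=4138, max=7963
  WH-C: min=3386, max=3386
  WH-East: min=8800, max=8800
  WH-South: min=8575, max=8575
  WH-West: min=5751, max=5751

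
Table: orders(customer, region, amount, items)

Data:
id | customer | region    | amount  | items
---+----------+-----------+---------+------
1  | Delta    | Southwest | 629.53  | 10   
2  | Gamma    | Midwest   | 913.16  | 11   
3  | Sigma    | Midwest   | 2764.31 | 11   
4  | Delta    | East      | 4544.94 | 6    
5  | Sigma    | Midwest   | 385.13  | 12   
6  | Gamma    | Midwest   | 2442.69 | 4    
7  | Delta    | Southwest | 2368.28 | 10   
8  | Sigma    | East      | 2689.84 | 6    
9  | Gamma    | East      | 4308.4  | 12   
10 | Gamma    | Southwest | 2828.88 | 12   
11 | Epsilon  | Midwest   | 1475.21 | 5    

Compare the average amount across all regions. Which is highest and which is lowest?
SELECT region, AVG(amount)
FROM orders
GROUP BY region
ORDER BY AVG(amount)

All groups:
  Midwest: 1596.10
  Southwest: 1942.23
  East: 3847.73

Highest: East (3847.73)
Lowest: Midwest (1596.10)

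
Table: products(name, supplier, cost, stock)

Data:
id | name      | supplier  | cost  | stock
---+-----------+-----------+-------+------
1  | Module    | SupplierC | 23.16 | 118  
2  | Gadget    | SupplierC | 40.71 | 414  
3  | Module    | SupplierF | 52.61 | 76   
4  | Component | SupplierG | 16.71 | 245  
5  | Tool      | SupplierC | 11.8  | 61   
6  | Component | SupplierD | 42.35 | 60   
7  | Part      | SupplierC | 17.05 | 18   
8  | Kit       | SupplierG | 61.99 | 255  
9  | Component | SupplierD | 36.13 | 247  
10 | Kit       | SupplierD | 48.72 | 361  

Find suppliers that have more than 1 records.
SELECT supplier, COUNT(*) as cnt
FROM products
GROUP BY supplier
HAVING COUNT(*) > 1

Result:
  SupplierC: 4
  SupplierD: 3
  SupplierG: 2

Note: HAVING filters groups after aggregation, WHERE filters rows before.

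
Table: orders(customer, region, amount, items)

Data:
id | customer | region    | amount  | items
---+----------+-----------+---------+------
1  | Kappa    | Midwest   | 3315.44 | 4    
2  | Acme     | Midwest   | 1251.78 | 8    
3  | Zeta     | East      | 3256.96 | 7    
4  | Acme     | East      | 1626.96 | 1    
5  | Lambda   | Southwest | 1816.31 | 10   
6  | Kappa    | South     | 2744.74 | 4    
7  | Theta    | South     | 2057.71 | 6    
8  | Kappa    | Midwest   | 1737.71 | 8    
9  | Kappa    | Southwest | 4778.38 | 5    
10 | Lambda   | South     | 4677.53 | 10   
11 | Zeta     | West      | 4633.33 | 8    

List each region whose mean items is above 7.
SELECT region, AVG(items)
FROM orders
GROUP BY region
HAVING AVG(items) > 7

Result:
  Southwest: avg=7.50
  West: avg=8.00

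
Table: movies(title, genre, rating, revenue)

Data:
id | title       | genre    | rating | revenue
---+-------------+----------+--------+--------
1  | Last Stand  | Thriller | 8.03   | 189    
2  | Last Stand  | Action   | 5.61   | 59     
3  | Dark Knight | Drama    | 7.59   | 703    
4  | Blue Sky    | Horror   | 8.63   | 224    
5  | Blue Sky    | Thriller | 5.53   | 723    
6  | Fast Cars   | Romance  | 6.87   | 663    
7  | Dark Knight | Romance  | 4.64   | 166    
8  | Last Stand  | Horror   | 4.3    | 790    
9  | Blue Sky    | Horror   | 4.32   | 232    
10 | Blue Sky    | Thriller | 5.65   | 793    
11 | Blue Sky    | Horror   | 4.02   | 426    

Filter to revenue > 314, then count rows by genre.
SELECT genre, COUNT(*)
FROM movies
WHERE revenue > 314
GROUP BY genre

Note: WHERE filters rows before grouping.

Result:
  Drama: 1
  Horror: 2
  Romance: 1
  Thriller: 2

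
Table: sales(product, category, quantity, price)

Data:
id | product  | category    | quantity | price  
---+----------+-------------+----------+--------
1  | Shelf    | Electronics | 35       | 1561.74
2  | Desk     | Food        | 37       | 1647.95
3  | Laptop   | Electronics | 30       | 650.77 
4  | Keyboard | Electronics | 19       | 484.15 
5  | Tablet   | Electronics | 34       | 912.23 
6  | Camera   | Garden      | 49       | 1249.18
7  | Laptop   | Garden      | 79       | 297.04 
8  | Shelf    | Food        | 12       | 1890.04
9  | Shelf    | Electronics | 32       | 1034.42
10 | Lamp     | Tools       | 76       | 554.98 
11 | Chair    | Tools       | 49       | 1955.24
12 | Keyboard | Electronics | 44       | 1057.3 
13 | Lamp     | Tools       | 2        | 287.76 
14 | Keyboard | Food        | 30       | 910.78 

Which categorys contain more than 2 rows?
SELECT category, COUNT(*) as cnt
FROM sales
GROUP BY category
HAVING COUNT(*) > 2

Result:
  Electronics: 6
  Food: 3
  Tools: 3

Note: HAVING filters groups after aggregation, WHERE filters rows before.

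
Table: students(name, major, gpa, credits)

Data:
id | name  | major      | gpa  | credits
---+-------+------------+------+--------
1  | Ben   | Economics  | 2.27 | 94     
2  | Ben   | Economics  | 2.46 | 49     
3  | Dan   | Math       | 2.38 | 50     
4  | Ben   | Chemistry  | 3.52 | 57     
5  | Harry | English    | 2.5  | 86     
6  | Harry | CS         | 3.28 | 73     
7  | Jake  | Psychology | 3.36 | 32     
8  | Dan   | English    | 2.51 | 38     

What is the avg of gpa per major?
SELECT major, AVG(gpa) as result
FROM students
GROUP BY major

Result:
  CS: 3.28
  Chemistry: 3.52
  Economics: 2.37
  English: 2.51
  Math: 2.38
  Psychology: 3.36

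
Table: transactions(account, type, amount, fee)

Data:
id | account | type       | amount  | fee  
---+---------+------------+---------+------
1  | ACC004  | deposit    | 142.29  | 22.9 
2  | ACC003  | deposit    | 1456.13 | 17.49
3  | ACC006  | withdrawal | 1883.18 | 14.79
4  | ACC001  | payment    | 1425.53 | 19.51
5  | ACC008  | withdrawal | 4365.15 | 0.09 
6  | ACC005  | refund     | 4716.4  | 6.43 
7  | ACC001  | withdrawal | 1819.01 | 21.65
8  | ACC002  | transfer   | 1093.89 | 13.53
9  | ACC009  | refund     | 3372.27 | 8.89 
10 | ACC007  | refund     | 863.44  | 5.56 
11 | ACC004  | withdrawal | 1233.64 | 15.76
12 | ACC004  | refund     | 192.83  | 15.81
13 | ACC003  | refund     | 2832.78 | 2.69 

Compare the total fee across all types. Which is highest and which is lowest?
SELECT type, SUM(fee)
FROM transactions
GROUP BY type
ORDER BY SUM(fee)

All groups:
  transfer: 13.53
  payment: 19.51
  refund: 39.38
  deposit: 40.39
  withdrawal: 52.29

Highest: withdrawal (52.29)
Lowest: transfer (13.53)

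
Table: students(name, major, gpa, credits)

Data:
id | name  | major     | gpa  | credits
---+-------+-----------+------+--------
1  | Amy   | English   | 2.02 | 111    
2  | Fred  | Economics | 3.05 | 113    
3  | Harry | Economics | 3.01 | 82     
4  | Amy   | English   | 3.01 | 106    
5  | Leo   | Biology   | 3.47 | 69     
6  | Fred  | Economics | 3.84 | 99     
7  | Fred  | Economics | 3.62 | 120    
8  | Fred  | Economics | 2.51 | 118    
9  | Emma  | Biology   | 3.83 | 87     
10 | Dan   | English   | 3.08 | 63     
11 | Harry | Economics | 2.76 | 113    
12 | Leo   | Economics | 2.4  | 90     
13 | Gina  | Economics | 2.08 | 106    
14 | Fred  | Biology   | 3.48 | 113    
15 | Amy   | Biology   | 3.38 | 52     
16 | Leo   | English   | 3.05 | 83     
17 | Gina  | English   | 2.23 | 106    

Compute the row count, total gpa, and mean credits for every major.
SELECT major,
       COUNT(*) as cnt,
       SUM(gpa) as total_gpa,
       AVG(credits) as avg_credits
FROM students
GROUP BY major

Result:
  Biology: 4 records, 14.16 total gpa, 80.25 avg credits
  Economics: 8 records, 23.27 total gpa, 105.13 avg credits
  English: 5 records, 13.39 total gpa, 93.80 avg credits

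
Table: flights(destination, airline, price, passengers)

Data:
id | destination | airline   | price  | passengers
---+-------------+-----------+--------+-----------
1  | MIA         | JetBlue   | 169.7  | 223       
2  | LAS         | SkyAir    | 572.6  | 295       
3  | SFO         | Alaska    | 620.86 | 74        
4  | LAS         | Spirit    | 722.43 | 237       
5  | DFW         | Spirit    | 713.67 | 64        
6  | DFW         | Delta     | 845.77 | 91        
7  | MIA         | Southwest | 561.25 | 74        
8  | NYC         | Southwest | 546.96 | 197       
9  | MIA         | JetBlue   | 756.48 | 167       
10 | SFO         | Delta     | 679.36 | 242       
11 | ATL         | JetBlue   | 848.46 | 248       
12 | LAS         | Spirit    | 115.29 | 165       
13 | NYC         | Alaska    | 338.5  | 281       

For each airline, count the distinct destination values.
SELECT airline, COUNT(DISTINCT destination)
FROM flights
GROUP BY airline

Result:
  Alaska: 2 distinct
  Delta: 2 distinct
  JetBlue: 2 distinct
  SkyAir: 1 distinct
  Southwest: 2 distinct
  Spirit: 2 distinct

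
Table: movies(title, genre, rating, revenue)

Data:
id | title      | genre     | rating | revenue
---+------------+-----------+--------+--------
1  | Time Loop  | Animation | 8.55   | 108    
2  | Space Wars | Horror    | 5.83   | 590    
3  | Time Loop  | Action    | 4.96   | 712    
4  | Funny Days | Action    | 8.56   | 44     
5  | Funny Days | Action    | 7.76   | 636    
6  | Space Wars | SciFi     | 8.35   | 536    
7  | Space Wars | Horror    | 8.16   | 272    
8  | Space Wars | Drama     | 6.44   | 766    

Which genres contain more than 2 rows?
SELECT genre, COUNT(*) as cnt
FROM movies
GROUP BY genre
HAVING COUNT(*) > 2

Result:
  Action: 3

Note: HAVING filters groups after aggregation, WHERE filters rows before.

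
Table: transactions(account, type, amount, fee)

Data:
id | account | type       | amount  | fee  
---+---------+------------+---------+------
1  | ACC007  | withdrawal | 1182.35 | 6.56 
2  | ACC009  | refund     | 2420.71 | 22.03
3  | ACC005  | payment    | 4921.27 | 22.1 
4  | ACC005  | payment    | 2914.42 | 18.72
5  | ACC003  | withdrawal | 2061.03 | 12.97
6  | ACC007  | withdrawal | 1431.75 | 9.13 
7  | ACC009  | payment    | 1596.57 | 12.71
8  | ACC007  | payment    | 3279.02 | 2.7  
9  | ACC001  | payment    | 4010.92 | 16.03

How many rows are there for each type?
SELECT type, COUNT(*) as count
FROM transactions
GROUP BY type

Result:
  payment: 5
  refund: 1
  withdrawal: 3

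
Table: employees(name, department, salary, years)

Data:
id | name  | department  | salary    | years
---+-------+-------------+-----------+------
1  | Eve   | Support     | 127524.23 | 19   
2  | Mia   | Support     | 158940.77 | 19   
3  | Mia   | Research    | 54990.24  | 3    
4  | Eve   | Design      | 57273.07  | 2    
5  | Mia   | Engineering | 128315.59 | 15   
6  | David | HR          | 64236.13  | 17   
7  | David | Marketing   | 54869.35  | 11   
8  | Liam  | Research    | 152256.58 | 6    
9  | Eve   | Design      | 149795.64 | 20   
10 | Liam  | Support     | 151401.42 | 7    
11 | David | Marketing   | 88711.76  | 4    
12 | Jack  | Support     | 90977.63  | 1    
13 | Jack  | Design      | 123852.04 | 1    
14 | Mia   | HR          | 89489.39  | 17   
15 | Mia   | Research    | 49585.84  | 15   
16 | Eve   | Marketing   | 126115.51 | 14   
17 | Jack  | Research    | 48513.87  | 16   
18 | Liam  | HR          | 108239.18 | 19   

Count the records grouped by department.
SELECT department, COUNT(*) as count
FROM employees
GROUP BY department

Result:
  Design: 3
  Engineering: 1
  HR: 3
  Marketing: 3
  Research: 4
  Support: 4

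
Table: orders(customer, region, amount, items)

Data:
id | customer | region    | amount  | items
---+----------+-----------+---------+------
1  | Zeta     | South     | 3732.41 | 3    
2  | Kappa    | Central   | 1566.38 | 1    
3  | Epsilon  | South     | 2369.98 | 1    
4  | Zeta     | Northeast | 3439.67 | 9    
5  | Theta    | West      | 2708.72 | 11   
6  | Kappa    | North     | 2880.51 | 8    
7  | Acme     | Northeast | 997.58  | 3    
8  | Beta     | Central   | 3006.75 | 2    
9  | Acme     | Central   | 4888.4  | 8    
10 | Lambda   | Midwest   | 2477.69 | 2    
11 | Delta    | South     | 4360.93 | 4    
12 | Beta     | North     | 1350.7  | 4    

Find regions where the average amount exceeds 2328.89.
SELECT region, AVG(amount)
FROM orders
GROUP BY region
HAVING AVG(amount) > 2328.89

Result:
  Central: avg=3153.84
  Midwest: avg=2477.69
  South: avg=3487.77
  West: avg=2708.72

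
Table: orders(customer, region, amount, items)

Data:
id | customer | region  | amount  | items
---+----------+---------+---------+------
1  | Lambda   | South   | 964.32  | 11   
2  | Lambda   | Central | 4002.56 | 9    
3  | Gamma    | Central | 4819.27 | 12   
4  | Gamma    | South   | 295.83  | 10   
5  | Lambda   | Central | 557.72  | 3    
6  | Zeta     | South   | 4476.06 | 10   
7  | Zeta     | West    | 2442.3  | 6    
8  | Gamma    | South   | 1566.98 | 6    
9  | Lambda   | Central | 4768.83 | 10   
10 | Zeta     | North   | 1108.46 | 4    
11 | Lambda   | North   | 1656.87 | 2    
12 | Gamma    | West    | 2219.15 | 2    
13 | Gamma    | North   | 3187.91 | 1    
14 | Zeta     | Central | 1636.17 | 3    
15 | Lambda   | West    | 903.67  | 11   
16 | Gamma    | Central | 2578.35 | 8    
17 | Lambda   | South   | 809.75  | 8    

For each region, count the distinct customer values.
SELECT region, COUNT(DISTINCT customer)
FROM orders
GROUP BY region

Result:
  Central: 3 distinct
  North: 3 distinct
  South: 3 distinct
  West: 3 distinct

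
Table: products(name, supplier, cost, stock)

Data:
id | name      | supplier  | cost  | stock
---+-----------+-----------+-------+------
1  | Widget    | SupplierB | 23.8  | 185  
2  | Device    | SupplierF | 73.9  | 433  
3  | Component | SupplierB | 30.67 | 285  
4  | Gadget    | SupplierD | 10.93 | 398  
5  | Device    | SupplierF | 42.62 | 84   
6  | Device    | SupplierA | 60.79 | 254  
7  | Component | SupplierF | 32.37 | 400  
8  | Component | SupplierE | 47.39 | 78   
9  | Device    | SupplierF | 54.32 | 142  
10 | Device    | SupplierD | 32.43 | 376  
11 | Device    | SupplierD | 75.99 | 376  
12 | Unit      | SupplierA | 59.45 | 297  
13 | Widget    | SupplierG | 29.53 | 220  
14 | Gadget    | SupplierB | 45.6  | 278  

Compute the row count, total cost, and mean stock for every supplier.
SELECT supplier,
       COUNT(*) as cnt,
       SUM(cost) as total_cost,
       AVG(stock) as avg_stock
FROM products
GROUP BY supplier

Result:
  SupplierA: 2 records, 120.24 total cost, 275.50 avg stock
  SupplierB: 3 records, 100.07 total cost, 249.33 avg stock
  SupplierD: 3 records, 119.35 total cost, 383.33 avg stock
  SupplierE: 1 records, 47.39 total cost, 78.00 avg stock
  SupplierF: 4 records, 203.21 total cost, 264.75 avg stock
  SupplierG: 1 records, 29.53 total cost, 220.00 avg stock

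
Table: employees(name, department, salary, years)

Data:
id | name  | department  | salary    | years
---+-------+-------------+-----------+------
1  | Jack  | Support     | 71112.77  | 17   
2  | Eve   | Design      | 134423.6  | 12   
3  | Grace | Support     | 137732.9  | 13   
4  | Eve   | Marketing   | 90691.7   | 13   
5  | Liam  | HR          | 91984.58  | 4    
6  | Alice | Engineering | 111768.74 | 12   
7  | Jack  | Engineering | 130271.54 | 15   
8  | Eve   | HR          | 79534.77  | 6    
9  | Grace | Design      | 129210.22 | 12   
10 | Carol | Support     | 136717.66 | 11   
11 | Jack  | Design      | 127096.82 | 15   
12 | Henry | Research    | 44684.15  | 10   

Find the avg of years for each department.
SELECT department, AVG(years) as result
FROM employees
GROUP BY department

Result:
  Design: 13.00
  Engineering: 13.50
  HR: 5.00
  Marketing: 13.00
  Research: 10.00
  Support: 13.67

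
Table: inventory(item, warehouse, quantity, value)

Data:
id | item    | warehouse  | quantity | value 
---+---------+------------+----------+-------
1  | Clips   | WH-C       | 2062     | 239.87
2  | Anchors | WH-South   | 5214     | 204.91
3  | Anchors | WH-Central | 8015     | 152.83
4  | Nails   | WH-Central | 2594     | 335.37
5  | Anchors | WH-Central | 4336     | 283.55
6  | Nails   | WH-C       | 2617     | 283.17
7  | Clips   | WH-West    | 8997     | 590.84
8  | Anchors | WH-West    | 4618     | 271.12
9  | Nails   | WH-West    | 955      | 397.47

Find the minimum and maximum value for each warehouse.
SELECT warehouse, MIN(value), MAX(value)
FROM inventory
GROUP BY warehouse

Result:
  WH-C: min=239.87, max=283.17
  WH-Central: min=152.83, max=335.37
  WH-South: min=204.91, max=204.91
  WH-West: min=271.12, max=590.84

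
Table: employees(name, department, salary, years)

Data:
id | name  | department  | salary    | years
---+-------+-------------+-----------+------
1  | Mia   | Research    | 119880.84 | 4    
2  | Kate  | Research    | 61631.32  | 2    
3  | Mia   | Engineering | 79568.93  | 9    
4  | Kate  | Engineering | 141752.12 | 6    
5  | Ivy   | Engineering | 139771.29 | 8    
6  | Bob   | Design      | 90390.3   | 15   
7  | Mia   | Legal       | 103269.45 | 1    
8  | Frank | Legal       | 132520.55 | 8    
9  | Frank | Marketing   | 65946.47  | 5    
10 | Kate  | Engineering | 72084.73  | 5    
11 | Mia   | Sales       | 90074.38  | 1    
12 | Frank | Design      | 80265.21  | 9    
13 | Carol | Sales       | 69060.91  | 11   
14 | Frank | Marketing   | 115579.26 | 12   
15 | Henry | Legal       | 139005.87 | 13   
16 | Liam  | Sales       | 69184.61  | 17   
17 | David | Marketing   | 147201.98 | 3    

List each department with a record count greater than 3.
SELECT department, COUNT(*) as cnt
FROM employees
GROUP BY department
HAVING COUNT(*) > 3

Result:
  Engineering: 4

Note: HAVING filters groups after aggregation, WHERE filters rows before.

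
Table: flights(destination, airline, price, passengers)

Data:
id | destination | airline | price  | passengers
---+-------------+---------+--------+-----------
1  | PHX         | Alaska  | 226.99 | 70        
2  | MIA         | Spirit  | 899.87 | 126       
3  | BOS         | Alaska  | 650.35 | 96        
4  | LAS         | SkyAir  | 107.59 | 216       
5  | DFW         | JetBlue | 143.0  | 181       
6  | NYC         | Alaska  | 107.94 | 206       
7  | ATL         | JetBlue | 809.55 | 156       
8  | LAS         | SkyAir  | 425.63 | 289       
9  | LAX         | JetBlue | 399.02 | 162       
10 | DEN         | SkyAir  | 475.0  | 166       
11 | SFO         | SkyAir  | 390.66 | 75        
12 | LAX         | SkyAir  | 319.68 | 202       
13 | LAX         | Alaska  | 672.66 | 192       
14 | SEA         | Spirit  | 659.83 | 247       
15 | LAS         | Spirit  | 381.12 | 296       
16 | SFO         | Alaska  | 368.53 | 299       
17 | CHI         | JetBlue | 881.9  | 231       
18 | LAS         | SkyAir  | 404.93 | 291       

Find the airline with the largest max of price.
SELECT airline, MAX(price) as val
FROM flights
GROUP BY airline
ORDER BY val DESC
LIMIT 1

Result: Spirit with max(price) = 899.87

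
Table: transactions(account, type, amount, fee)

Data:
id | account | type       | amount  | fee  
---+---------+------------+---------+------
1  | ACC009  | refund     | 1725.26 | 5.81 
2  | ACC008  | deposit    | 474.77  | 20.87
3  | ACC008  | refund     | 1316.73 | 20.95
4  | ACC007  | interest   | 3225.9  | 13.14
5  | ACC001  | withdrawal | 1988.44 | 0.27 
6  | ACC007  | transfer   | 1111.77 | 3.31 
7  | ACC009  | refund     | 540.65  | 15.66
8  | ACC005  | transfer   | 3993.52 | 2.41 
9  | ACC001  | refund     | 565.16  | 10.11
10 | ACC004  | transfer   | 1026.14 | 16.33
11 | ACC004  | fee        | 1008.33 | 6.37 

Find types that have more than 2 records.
SELECT type, COUNT(*) as cnt
FROM transactions
GROUP BY type
HAVING COUNT(*) > 2

Result:
  refund: 4
  transfer: 3

Note: HAVING filters groups after aggregation, WHERE filters rows before.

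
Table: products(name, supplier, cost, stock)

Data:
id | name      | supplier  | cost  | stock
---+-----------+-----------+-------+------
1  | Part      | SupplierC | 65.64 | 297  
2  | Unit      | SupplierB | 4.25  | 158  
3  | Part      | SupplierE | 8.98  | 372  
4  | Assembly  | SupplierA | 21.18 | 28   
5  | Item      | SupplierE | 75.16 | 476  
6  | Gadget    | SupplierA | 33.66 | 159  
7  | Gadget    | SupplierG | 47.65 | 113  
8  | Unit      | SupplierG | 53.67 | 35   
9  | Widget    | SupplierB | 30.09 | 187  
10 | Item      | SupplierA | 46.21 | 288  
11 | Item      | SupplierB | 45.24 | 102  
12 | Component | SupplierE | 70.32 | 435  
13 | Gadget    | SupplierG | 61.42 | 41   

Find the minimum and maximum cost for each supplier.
SELECT supplier, MIN(cost), MAX(cost)
FROM products
GROUP BY supplier

Result:
  SupplierA: min=21.18, max=46.21
  SupplierB: min=4.25, max=45.24
  SupplierC: min=65.64, max=65.64
  SupplierE: min=8.98, max=75.16
  SupplierG: min=47.65, max=61.42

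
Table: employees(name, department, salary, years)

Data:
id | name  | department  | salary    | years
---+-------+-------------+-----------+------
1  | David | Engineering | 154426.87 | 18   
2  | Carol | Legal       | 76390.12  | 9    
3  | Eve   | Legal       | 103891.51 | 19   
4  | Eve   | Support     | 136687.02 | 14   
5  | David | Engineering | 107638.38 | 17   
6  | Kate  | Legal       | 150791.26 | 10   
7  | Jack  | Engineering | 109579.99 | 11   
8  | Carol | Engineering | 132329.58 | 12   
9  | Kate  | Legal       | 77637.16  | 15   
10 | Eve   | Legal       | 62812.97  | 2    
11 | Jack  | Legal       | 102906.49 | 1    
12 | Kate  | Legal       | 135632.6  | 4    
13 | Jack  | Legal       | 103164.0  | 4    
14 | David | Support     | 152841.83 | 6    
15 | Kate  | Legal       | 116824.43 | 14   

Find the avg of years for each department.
SELECT department, AVG(years) as result
FROM employees
GROUP BY department

Result:
  Engineering: 14.50
  Legal: 8.67
  Support: 10.00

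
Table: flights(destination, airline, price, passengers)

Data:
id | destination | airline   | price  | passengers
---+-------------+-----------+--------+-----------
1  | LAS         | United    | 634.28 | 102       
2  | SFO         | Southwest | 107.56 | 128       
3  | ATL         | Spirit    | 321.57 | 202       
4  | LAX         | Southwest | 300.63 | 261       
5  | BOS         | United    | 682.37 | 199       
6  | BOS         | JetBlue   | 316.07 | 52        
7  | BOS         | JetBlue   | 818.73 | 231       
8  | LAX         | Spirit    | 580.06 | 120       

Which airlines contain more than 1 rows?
SELECT airline, COUNT(*) as cnt
FROM flights
GROUP BY airline
HAVING COUNT(*) > 1

Result:
  JetBlue: 2
  Southwest: 2
  Spirit: 2
  United: 2

Note: HAVING filters groups after aggregation, WHERE filters rows before.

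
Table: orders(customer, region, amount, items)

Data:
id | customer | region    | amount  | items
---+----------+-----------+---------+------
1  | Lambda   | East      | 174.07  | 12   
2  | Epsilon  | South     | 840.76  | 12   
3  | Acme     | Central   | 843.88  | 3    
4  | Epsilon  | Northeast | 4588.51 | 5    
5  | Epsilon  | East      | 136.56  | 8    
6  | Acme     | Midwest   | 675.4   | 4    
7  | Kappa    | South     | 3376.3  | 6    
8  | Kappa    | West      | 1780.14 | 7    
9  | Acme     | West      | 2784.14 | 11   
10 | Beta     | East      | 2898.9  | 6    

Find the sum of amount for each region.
SELECT region, SUM(amount) as result
FROM orders
GROUP BY region

Result:
  Central: 843.88
  East: 3209.53
  Midwest: 675.40
  Northeast: 4588.51
  South: 4217.06
  West: 4564.28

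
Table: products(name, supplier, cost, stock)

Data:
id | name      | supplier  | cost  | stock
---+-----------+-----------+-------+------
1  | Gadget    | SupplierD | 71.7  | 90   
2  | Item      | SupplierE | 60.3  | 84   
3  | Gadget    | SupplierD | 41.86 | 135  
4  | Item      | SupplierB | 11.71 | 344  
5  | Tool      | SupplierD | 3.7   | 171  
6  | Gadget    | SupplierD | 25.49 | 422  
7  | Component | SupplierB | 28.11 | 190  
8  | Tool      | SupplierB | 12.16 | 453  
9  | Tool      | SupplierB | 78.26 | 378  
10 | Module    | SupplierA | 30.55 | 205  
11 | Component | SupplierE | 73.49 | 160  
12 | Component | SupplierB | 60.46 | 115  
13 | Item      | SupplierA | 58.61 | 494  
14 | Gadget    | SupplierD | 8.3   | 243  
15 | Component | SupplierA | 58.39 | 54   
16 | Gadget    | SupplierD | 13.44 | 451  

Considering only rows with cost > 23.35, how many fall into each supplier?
SELECT supplier, COUNT(*)
FROM products
WHERE cost > 23.35
GROUP BY supplier

Note: WHERE filters rows before grouping.

Result:
  SupplierA: 3
  SupplierB: 3
  SupplierD: 3
  SupplierE: 2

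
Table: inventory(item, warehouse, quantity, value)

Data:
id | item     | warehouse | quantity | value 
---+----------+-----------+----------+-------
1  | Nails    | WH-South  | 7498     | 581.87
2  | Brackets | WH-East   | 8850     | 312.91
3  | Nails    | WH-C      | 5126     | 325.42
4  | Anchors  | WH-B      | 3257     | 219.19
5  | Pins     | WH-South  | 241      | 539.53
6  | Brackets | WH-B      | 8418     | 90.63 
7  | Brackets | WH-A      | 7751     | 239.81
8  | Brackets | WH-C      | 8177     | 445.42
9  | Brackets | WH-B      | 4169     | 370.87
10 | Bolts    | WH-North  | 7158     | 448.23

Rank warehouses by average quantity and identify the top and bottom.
SELECT warehouse, AVG(quantity)
FROM inventory
GROUP BY warehouse
ORDER BY AVG(quantity)

All groups:
  WH-South: 3869.50
  WH-B: 5281.33
  WH-C: 6651.50
  WH-North: 7158.00
  WH-A: 7751.00
  WH-East: 8850.00

Highest: WH-East (8850.00)
Lowest: WH-South (3869.50)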